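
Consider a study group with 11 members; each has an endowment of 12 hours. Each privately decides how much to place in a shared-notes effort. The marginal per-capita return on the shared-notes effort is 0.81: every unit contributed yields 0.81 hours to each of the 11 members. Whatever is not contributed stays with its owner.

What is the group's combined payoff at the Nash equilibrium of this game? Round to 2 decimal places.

132.00 hours

The private return per contributed unit is 0.81 < 1, so contributing 0 is dominant for every player. At the Nash equilibrium everyone keeps their 12, and the group total is 11 × 12 = 132.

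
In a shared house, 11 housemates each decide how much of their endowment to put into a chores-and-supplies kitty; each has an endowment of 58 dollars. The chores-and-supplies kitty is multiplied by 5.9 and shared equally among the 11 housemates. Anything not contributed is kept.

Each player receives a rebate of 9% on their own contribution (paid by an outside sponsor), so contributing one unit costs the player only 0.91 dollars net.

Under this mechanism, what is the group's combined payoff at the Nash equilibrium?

The effective private return is (5.9/11) / 0.91 = 0.5894, which is still under 1, so the mechanism doesn't change anyone's dominant strategy: zero contribution.
At the Nash equilibrium no one contributes; group total payoff = 11 × 58 = 638.

638.00 dollars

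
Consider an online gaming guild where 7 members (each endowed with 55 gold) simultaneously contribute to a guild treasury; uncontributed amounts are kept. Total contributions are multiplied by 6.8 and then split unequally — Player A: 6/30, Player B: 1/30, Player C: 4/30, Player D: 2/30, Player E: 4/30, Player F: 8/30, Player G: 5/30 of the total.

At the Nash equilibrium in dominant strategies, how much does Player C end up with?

204.60 gold

For player j, contributing a unit is worthwhile iff 6.8 × (j's share) ≥ 1, i.e. iff j's share is at least 0.1471.
The shares above 0.1471 belong to Player A, Player F and Player G, contributing 55 each; the remaining 4 contribute 0. Total contributed: 165.
Player C keeps 55 and receives 6.8 × 165 × 4/30 = 149.60 from the guild treasury, for a payoff of 204.60.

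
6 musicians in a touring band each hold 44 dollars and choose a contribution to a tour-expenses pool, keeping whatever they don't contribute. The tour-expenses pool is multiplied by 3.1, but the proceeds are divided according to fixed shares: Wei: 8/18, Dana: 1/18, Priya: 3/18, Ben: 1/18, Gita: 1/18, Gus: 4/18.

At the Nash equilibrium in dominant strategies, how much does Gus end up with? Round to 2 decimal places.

74.31 dollars

Player j's private return per contributed unit is 3.1 × (j's share). Contributing is weakly dominant for j when that share is at least 1/3.1 = 0.3226, and contributing 0 is dominant otherwise.
Wei alone (share 8/18) is above the threshold, contributing 44; the remaining 5 contribute 0. Total contributed: 44.
Gus keeps 44 and receives 3.1 × 44 × 4/18 = 30.31 from the tour-expenses pool, for a payoff of 74.31.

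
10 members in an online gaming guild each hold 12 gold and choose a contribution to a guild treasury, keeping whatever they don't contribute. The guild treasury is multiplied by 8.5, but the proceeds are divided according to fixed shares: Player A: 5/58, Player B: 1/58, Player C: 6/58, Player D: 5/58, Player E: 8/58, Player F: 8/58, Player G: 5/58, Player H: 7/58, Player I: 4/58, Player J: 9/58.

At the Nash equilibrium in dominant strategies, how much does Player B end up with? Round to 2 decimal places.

19.03 gold

Each unit j contributes comes back to j as 8.5 × (j's share), so j prefers to contribute only if that share exceeds 1/8.5 = 0.1176; otherwise keeping the unit dominates.
The shares above 0.1176 belong to Player E, Player F, Player H and Player J, contributing 12 each; the remaining 6 contribute 0. Total contributed: 48.
Player B keeps 12 and receives 8.5 × 48 × 1/58 = 7.03 from the guild treasury, for a payoff of 19.03.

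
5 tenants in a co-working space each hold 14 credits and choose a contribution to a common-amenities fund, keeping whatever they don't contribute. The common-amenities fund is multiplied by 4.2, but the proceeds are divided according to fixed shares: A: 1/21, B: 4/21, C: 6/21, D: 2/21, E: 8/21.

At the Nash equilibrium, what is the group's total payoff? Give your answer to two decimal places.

For player j, contributing a unit is worthwhile iff 4.2 × (j's share) ≥ 1, i.e. iff j's share is at least 0.2381.
C and E are above the threshold, contributing 14 each; the remaining 3 contribute 0. Total contributed: 28.
The common-amenities fund pays out 4.2 × 28 = 117.60 in total (split across the unequal shares, but the aggregate is all that matters for the group sum).
The 3 free-riders keep 14 each, adding 42. Group total = 42 + 117.60 = 159.60.

159.60 credits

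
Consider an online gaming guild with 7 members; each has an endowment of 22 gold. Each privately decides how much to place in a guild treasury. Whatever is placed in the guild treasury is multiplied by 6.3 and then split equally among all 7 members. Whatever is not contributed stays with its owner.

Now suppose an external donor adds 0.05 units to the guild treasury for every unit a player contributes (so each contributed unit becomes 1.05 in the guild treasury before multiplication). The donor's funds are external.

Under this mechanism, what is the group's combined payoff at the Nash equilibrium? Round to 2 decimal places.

With the mechanism, a contributed unit returns 6.3 × 1.05 / 7 = 0.9450 per unit of net cost — still below 1 — so contributing 0 remains dominant for every player.
At the Nash equilibrium no one contributes; group total payoff = 7 × 22 = 154.

154.00 gold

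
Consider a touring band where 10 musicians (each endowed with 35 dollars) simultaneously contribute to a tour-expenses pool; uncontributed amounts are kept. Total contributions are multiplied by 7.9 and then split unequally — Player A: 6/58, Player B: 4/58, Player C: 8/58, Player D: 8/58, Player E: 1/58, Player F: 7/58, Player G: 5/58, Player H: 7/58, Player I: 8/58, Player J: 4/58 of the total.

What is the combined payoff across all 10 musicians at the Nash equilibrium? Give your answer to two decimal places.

1074.50 dollars

Player j's private return per contributed unit is 7.9 × (j's share). Contributing is weakly dominant for j when that share is at least 1/7.9 = 0.1266, and contributing 0 is dominant otherwise.
Player C, Player D and Player I are above the threshold, contributing 35 each; the remaining 7 contribute 0. Total contributed: 105.
The tour-expenses pool pays out 7.9 × 105 = 829.50 in total (split across the unequal shares, but the aggregate is all that matters for the group sum).
The 7 free-riders keep 35 each, adding 245. Group total = 245 + 829.50 = 1074.50.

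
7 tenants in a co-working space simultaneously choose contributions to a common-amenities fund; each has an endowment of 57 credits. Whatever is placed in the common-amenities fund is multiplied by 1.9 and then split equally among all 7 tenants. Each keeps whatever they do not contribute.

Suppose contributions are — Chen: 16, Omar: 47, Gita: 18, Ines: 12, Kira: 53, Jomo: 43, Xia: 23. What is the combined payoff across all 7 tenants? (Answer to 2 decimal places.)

Total contributed: 16 + 47 + 18 + 12 + 53 + 43 + 23 = 212; total kept: 7 × 57 − 212 = 187.
The common-amenities fund pays out 1.9 × 212 = 402.80 in aggregate.
Group total = 187 + 402.80 = 589.80.

589.80 credits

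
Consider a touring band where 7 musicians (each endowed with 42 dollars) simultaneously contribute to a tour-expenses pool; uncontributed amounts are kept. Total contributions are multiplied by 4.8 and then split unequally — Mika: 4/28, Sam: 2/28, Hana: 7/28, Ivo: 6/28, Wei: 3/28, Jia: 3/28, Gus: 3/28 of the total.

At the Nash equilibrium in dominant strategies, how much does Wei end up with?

85.20 dollars

Player j's private return per contributed unit is 4.8 × (j's share). Contributing is weakly dominant for j when that share is at least 1/4.8 = 0.2083, and contributing 0 is dominant otherwise.
Hana and Ivo clear that bar, contributing 42 each; the remaining 5 contribute 0. Total contributed: 84.
Wei keeps 42 and receives 4.8 × 84 × 3/28 = 43.20 from the tour-expenses pool, for a payoff of 85.20.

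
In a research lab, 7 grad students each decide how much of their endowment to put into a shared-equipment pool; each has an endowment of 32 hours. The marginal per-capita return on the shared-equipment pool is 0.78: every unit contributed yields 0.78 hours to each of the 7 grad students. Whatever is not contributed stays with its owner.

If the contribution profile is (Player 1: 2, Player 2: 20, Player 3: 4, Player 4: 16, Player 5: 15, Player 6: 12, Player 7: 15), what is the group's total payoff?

598.64 hours

Total contributed: 2 + 20 + 4 + 16 + 15 + 12 + 15 = 84; total kept: 7 × 32 − 84 = 140.
The shared-equipment pool pays out 0.78 × 7 × 84 = 458.64 in aggregate.
Group total = 140 + 458.64 = 598.64.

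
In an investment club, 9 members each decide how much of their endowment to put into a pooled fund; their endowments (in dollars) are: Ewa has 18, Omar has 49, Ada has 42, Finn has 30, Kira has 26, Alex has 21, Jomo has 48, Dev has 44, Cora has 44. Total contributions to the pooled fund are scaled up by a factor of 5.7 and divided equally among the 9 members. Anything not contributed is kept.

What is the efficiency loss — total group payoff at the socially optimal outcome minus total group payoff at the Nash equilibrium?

1513.40 dollars

The private return per contributed unit is 5.7/9 = 0.6333 < 1 for every player regardless of endowment, so the Nash equilibrium is zero contribution and the group total is Σ E_j = 18 + 49 + 42 + 30 + 26 + 21 + 48 + 44 + 44 = 322.
Each contributed unit returns 5.700 to the group, so the social optimum is full contribution by everyone: group total = 5.700 × 322 = 1835.40.
Efficiency loss = (5.700 − 1) × 322 = 1513.40.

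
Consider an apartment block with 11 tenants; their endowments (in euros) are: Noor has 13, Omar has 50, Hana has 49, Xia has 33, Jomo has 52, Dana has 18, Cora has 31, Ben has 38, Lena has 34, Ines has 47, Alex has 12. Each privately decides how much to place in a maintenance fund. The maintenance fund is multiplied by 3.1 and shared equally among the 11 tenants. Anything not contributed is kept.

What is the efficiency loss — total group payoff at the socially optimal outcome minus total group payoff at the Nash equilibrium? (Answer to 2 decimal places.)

The private return per contributed unit is 3.1/11 = 0.2818 < 1 for every player regardless of endowment, so the Nash equilibrium is zero contribution and the group total is Σ E_j = 13 + 50 + 49 + 33 + 52 + 18 + 31 + 38 + 34 + 47 + 12 = 377.
Each contributed unit returns 3.100 to the group, so the social optimum is full contribution by everyone: group total = 3.100 × 377 = 1168.70.
Efficiency loss = (3.100 − 1) × 377 = 791.70.

791.70 euros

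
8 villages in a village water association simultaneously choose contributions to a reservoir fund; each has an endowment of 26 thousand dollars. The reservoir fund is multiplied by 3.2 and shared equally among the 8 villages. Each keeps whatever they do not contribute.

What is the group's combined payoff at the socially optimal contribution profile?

Each contributed unit returns 3.200 to the group as a whole (0.4000 to each of 8 players), which exceeds 1, so the social optimum is full contribution: group total = 3.200 × 208 = 665.60.

665.60 thousand dollars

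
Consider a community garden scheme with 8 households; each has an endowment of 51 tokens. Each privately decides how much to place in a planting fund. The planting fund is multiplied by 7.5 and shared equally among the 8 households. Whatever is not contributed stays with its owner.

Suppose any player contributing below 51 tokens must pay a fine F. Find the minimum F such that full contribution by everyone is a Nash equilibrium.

3.19 tokens

Given the others contribute fully, the best deviation is to contribute 0 (any partial contribution still incurs the fine and gives up units whose private return 0.9375 is below 1).
Deviating from 51 to 0 saves 51 tokens but forfeits the deviator's share of the drop in the planting fund: 7.5/8 × 51 = 47.81.
So the deviation gain is 51 − 47.81 = 3.19, and the fine must be at least 3.19 tokens to wipe it out.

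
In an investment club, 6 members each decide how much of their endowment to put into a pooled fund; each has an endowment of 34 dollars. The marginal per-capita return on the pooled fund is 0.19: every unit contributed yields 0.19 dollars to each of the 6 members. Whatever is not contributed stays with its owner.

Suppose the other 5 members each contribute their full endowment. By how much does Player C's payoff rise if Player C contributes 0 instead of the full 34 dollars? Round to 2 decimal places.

27.54 dollars

Switching from a contribution of 34 to 0 lets Player C keep an extra 34 dollars, but lowers the pooled fund by 34, which costs Player C their own share of that drop: 0.19 × 34 = 6.46.
Net gain = 34 − 6.46 = 27.54. The private return per contributed unit (0.19) is below 1, so free-riding is indeed the best response regardless of what the others do.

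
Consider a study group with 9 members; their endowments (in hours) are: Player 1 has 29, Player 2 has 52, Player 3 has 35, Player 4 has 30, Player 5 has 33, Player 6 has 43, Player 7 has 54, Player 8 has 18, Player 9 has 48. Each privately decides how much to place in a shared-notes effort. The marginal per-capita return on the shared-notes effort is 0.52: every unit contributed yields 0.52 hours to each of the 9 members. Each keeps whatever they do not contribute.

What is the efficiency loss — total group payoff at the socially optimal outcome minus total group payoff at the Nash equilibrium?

The private return per contributed unit is 0.52 < 1 for everyone, so the Nash equilibrium is zero contribution and the group total is Σ E_j = 29 + 52 + 35 + 30 + 33 + 43 + 54 + 18 + 48 = 342.
Each contributed unit returns 4.680 to the group, so the social optimum is full contribution by everyone: group total = 4.680 × 342 = 1600.56.
Efficiency loss = (4.680 − 1) × 342 = 1258.56.

1258.56 hours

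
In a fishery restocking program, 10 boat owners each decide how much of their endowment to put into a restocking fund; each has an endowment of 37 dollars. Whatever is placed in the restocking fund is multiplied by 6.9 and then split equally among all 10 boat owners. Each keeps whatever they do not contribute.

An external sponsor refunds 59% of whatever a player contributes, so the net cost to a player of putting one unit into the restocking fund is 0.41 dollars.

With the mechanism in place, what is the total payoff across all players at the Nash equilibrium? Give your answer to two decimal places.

The effective private return per unit is now (6.9/10) / 0.41 = 1.6829 > 1, so every player's dominant strategy flips to full contribution.
At the Nash equilibrium everyone contributes 37. Group total payoff = 10 × (37 × 0.59 + 6.9 × 37) = 2771.30.

2771.30 dollars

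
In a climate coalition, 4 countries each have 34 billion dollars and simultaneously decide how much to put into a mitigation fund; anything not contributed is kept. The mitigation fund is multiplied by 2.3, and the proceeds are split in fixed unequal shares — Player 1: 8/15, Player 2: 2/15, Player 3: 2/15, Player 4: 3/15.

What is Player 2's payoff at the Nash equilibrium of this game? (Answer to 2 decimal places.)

44.43 billion dollars

For player j, contributing a unit is worthwhile iff 2.3 × (j's share) ≥ 1, i.e. iff j's share is at least 0.4348.
Player 1 alone (share 8/15) is above the threshold, contributing 34; the remaining 3 contribute 0. Total contributed: 34.
Player 2 keeps 34 and receives 2.3 × 34 × 2/15 = 10.43 from the mitigation fund, for a payoff of 44.43.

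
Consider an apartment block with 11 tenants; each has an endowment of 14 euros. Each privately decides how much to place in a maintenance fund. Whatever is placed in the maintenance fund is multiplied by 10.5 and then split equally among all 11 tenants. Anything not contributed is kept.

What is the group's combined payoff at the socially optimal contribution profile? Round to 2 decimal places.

1617.00 euros

Each contributed unit returns 10.500 to the group as a whole (0.9545 to each of 11 players), which exceeds 1, so the social optimum is full contribution: group total = 10.500 × 154 = 1617.00.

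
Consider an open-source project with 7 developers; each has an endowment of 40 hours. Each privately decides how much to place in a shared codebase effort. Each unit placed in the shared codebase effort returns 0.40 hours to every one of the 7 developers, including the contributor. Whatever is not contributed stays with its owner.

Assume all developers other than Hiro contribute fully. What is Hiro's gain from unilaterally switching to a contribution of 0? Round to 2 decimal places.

Switching from a contribution of 40 to 0 lets Hiro keep an extra 40 hours, but lowers the shared codebase effort by 40, which costs Hiro their own share of that drop: 0.40 × 40 = 16.00.
Net gain = 40 − 16.00 = 24.00. The private return per contributed unit (0.40) is below 1, so free-riding is indeed the best response regardless of what the others do.

24.00 hours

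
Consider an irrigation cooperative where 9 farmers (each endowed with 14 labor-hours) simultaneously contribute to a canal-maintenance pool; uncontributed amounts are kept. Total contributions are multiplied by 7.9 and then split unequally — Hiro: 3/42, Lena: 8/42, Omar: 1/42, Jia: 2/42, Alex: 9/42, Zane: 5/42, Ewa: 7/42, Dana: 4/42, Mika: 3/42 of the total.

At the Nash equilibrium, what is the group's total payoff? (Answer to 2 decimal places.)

Each unit j contributes comes back to j as 7.9 × (j's share), so j prefers to contribute only if that share exceeds 1/7.9 = 0.1266; otherwise keeping the unit dominates.
Lena, Alex and Ewa are above the threshold, contributing 14 each; the remaining 6 contribute 0. Total contributed: 42.
The canal-maintenance pool pays out 7.9 × 42 = 331.80 in total (split across the unequal shares, but the aggregate is all that matters for the group sum).
The 6 free-riders keep 14 each, adding 84. Group total = 84 + 331.80 = 415.80.

415.80 labor-hours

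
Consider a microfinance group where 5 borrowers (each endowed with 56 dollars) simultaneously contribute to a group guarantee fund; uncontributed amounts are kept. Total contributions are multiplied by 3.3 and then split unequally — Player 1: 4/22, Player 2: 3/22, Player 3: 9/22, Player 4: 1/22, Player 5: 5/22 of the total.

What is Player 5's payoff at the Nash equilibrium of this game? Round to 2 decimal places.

98.00 dollars

Player j's private return per contributed unit is 3.3 × (j's share). Contributing is weakly dominant for j when that share is at least 1/3.3 = 0.3030, and contributing 0 is dominant otherwise.
Player 3 alone (share 9/22) is above the threshold, contributing 56; the remaining 4 contribute 0. Total contributed: 56.
Player 5 keeps 56 and receives 3.3 × 56 × 5/22 = 42.00 from the group guarantee fund, for a payoff of 98.00.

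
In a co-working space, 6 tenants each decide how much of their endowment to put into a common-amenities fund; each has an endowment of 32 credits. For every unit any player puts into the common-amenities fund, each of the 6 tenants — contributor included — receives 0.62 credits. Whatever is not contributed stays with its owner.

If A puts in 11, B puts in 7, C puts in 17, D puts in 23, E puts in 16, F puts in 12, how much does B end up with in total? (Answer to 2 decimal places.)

Total contributed: 11 + 7 + 17 + 23 + 16 + 12 = 86.
Each receives 0.62 × 86 = 53.32 from the common-amenities fund.
B keeps 32 − 7 = 25, so B's payoff is 25 + 53.32 = 78.32.

78.32 credits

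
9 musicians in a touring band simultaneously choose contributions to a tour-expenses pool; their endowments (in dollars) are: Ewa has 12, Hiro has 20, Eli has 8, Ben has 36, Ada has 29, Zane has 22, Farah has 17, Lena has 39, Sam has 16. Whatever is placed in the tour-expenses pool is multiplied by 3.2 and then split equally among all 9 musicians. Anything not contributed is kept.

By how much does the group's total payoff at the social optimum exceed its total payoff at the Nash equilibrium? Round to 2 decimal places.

437.80 dollars

The private return per contributed unit is 3.2/9 = 0.3556 < 1 for every player regardless of endowment, so the Nash equilibrium is zero contribution and the group total is Σ E_j = 12 + 20 + 8 + 36 + 29 + 22 + 17 + 39 + 16 = 199.
Each contributed unit returns 3.200 to the group, so the social optimum is full contribution by everyone: group total = 3.200 × 199 = 636.80.
Efficiency loss = (3.200 − 1) × 199 = 437.80.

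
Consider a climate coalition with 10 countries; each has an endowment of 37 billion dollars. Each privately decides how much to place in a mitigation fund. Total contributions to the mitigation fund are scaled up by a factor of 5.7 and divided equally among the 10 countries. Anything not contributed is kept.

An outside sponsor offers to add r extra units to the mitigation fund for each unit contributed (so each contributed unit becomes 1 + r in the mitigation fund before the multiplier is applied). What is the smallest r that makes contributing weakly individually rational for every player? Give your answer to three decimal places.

With matching at rate r, one contributed unit becomes (1 + r) in the mitigation fund and returns 5.7 × (1 + r) / 10 to the contributor.
Setting this equal to 1: 1 + r = 10/5.7 = 1.7544.
So the minimum matching rate is r = 1.7544 − 1 = 0.754.

0.754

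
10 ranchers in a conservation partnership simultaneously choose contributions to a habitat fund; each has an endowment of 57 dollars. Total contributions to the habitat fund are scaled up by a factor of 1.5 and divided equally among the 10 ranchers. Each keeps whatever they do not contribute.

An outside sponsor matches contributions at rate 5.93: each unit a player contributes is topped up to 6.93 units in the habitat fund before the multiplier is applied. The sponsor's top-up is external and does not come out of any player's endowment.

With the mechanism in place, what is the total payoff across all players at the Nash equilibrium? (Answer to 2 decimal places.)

Under the mechanism each unit contributed yields 1.5 × 6.93 / 10 = 1.0395 back to its contributor per unit of net cost, which exceeds 1, making full contribution the dominant choice for everyone.
At the Nash equilibrium everyone contributes 57. Group total payoff = 1.5 × 6.93 × 570 = 5925.15.

5925.15 dollars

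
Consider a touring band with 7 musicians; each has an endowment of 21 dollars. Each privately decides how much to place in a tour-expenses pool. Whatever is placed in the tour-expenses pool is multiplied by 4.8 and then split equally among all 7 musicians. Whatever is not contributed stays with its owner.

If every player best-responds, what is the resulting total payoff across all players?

147.00 dollars

Each contributed unit returns 4.8/7 = 0.6857 to its contributor — below 1 — so contributing 0 is dominant for every player. At the Nash equilibrium everyone keeps their 21, and the group total is 7 × 21 = 147.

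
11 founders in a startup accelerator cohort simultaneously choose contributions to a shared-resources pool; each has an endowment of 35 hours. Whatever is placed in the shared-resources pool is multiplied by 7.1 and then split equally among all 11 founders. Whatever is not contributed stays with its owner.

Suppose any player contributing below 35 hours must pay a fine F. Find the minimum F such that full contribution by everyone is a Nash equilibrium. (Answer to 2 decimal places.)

12.41 hours

Given the others contribute fully, the best deviation is to contribute 0 (any partial contribution still incurs the fine and gives up units whose private return 0.6455 is below 1).
Deviating from 35 to 0 saves 35 hours but forfeits the deviator's share of the drop in the shared-resources pool: 7.1/11 × 35 = 22.59.
So the deviation gain is 35 − 22.59 = 12.41, and the fine must be at least 12.41 hours to wipe it out.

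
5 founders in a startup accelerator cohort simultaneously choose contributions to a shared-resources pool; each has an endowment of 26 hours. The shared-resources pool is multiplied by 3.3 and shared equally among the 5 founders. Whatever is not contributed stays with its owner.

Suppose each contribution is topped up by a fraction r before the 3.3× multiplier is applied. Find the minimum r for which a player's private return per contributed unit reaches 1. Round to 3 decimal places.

With matching at rate r, one contributed unit becomes (1 + r) in the shared-resources pool and returns 3.3 × (1 + r) / 5 to the contributor.
Setting this equal to 1: 1 + r = 5/3.3 = 1.5152.
So the minimum matching rate is r = 1.5152 − 1 = 0.515.

0.515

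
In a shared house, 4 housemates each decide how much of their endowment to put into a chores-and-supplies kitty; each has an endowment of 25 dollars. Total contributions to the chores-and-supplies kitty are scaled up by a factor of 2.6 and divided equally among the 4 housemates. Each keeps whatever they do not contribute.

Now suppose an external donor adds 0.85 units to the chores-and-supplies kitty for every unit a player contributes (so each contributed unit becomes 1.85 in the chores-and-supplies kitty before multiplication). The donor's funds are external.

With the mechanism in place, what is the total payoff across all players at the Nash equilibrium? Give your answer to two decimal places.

481.00 dollars

With the mechanism, a contributed unit returns 2.6 × 1.85 / 4 = 1.2025 per unit of net cost to the contributor — now above 1 — so contributing fully is weakly dominant for every player.
At the Nash equilibrium everyone contributes 25. Group total payoff = 2.6 × 1.85 × 100 = 481.00.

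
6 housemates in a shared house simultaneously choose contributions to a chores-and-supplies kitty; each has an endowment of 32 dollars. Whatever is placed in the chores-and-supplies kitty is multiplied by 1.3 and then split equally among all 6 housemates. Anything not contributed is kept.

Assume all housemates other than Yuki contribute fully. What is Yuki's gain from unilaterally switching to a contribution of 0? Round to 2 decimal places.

25.07 dollars

Switching from a contribution of 32 to 0 lets Yuki keep an extra 32 dollars, but lowers the chores-and-supplies kitty by 32, which costs Yuki their own share of that drop: 1.3/6 × 32 = 6.93.
Net gain = 32 − 6.93 = 25.07. The private return per contributed unit (0.2167) is below 1, so free-riding is indeed the best response regardless of what the others do.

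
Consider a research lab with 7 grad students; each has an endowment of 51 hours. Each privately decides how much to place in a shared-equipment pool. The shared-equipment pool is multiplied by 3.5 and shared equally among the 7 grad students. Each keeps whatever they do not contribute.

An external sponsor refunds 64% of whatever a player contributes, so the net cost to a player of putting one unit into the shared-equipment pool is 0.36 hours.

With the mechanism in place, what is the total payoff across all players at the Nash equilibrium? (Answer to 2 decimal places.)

1477.98 hours

With the mechanism, a contributed unit returns (3.5/7) / 0.36 = 1.3889 per unit of net cost to the contributor — now above 1 — so contributing fully is weakly dominant for every player.
So the Nash equilibrium is full contribution by all 7; the group earns 7 × (51 × 0.64 + 3.5 × 51) = 1477.98.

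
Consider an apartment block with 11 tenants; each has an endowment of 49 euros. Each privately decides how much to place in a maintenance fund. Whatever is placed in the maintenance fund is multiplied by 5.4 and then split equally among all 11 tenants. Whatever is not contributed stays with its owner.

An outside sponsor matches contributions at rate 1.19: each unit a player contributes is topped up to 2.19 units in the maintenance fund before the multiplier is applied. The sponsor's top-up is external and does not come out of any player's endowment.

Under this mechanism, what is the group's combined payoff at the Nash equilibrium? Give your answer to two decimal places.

6374.21 euros

Under the mechanism each unit contributed yields 5.4 × 2.19 / 11 = 1.0751 back to its contributor per unit of net cost, which exceeds 1, making full contribution the dominant choice for everyone.
At the Nash equilibrium everyone contributes 49. Group total payoff = 5.4 × 2.19 × 539 = 6374.21.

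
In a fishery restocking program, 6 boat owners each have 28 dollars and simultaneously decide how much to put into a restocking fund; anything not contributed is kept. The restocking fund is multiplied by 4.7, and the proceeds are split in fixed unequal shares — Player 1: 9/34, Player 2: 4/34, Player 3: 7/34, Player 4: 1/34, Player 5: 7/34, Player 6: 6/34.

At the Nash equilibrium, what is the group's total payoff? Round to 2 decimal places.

For player j, contributing a unit is worthwhile iff 4.7 × (j's share) ≥ 1, i.e. iff j's share is at least 0.2128.
Player 1 alone (share 9/34) is above the threshold, contributing 28; the remaining 5 contribute 0. Total contributed: 28.
The restocking fund pays out 4.7 × 28 = 131.60 in total (split across the unequal shares, but the aggregate is all that matters for the group sum).
The 5 free-riders keep 28 each, adding 140. Group total = 140 + 131.60 = 271.60.

271.60 dollars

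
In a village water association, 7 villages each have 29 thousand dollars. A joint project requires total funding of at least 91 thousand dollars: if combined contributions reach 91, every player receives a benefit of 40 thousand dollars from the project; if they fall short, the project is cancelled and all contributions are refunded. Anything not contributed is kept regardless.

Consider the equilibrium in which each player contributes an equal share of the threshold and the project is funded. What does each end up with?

Equal share of the threshold: 91/7 = 13.
At this profile no one gains by cutting their contribution: any cut drops the total below 91, the project is cancelled, contributions are refunded, and the deviator ends with 29, which is less than 29 − 13 + 40 = 56. Contributing more than 13 just wastes the excess. So contributing exactly 13 is a best response.
Each player's payoff: 29 − 13 + 40 = 56.

56 thousand dollars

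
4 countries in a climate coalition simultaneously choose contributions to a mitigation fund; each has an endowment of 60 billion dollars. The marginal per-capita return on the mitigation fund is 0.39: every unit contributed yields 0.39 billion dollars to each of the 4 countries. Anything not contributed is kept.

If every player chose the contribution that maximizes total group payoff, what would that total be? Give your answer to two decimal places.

Each contributed unit returns 1.560 to the group as a whole (0.39 to each of 4 players), which exceeds 1, so the social optimum is full contribution: group total = 1.560 × 240 = 374.40.

374.40 billion dollars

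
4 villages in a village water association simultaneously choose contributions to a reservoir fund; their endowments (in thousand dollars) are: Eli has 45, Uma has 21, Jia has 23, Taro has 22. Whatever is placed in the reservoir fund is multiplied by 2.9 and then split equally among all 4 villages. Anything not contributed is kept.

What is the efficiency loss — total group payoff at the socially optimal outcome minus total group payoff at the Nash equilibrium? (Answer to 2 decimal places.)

210.90 thousand dollars

The private return per contributed unit is 2.9/4 = 0.7250 < 1 for every player regardless of endowment, so the Nash equilibrium is zero contribution and the group total is Σ E_j = 45 + 21 + 23 + 22 = 111.
Each contributed unit returns 2.900 to the group, so the social optimum is full contribution by everyone: group total = 2.900 × 111 = 321.90.
Efficiency loss = (2.900 − 1) × 111 = 210.90.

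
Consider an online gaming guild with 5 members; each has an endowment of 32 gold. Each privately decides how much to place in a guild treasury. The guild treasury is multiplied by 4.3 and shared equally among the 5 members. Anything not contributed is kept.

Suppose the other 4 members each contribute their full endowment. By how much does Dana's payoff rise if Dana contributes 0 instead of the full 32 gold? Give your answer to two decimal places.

Switching from a contribution of 32 to 0 lets Dana keep an extra 32 gold, but lowers the guild treasury by 32, which costs Dana their own share of that drop: 4.3/5 × 32 = 27.52.
Net gain = 32 − 27.52 = 4.48. The private return per contributed unit (0.8600) is below 1, so free-riding is indeed the best response regardless of what the others do.

4.48 gold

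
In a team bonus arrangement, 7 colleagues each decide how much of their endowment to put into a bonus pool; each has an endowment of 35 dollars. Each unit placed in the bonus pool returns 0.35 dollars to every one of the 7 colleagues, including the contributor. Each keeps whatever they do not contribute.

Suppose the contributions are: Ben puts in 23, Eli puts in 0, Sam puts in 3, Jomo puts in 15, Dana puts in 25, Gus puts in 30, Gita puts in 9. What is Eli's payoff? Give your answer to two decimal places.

Total contributed: 23 + 0 + 3 + 15 + 25 + 30 + 9 = 105.
Each receives 0.35 × 105 = 36.75 from the bonus pool.
Eli keeps 35 − 0 = 35, so Eli's payoff is 35 + 36.75 = 71.75.

71.75 dollars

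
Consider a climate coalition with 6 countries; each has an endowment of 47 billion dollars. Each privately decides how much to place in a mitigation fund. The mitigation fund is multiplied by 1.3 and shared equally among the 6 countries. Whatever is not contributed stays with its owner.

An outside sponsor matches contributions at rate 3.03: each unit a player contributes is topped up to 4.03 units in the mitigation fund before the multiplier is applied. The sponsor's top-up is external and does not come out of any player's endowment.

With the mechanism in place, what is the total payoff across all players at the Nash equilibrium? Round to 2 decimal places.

Even with the mechanism, each unit contributed returns only 1.3 × 4.03 / 6 = 0.8732 per unit of net cost, so contributing nothing is still dominant.
Everyone keeps their endowment and the group total is 6 × 47 = 282.

282.00 billion dollars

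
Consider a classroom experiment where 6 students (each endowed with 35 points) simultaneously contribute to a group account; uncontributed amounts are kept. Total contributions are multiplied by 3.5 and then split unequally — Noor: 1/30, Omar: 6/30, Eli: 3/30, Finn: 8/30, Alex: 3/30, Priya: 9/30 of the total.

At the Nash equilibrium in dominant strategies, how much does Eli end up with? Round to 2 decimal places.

47.25 points

For player j, contributing a unit is worthwhile iff 3.5 × (j's share) ≥ 1, i.e. iff j's share is at least 0.2857.
Only Priya (9/30) clears that bar, contributing 35; the remaining 5 contribute 0. Total contributed: 35.
Eli keeps 35 and receives 3.5 × 35 × 3/30 = 12.25 from the group account, for a payoff of 47.25.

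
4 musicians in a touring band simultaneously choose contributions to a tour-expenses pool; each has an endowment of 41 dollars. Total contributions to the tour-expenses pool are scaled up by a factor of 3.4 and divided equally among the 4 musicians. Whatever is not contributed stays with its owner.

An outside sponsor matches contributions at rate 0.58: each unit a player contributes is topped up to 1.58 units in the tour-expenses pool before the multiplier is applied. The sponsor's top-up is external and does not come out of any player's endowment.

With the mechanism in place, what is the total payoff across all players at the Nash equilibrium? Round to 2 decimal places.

881.01 dollars

With the mechanism, a contributed unit returns 3.4 × 1.58 / 4 = 1.3430 per unit of net cost to the contributor — now above 1 — so contributing fully is weakly dominant for every player.
So the Nash equilibrium is full contribution by all 4; the group earns 3.4 × 1.58 × 164 = 881.01.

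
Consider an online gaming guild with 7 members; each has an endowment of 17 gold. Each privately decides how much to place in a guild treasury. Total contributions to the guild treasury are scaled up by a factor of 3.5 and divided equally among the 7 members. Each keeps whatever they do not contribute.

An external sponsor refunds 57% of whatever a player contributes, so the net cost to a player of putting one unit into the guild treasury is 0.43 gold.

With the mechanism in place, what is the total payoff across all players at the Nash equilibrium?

484.33 gold

The effective private return per unit is now (3.5/7) / 0.43 = 1.1628 > 1, so every player's dominant strategy flips to full contribution.
So the Nash equilibrium is full contribution by all 7; the group earns 7 × (17 × 0.57 + 3.5 × 17) = 484.33.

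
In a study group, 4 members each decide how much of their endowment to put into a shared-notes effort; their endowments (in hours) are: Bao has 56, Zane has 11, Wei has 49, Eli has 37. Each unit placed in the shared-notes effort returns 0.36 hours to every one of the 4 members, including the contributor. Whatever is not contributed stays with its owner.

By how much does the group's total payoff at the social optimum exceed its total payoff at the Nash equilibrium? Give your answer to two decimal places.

67.32 hours

The private return per contributed unit is 0.36 < 1 for everyone, so the Nash equilibrium is zero contribution and the group total is Σ E_j = 56 + 11 + 49 + 37 = 153.
Each contributed unit returns 1.440 to the group, so the social optimum is full contribution by everyone: group total = 1.440 × 153 = 220.32.
Efficiency loss = (1.440 − 1) × 153 = 67.32.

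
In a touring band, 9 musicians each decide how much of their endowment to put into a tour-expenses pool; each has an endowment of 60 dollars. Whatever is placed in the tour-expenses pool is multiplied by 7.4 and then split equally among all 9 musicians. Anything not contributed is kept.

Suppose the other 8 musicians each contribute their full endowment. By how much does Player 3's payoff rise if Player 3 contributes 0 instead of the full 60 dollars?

10.67 dollars

Switching from a contribution of 60 to 0 lets Player 3 keep an extra 60 dollars, but lowers the tour-expenses pool by 60, which costs Player 3 their own share of that drop: 7.4/9 × 60 = 49.33.
Net gain = 60 − 49.33 = 10.67. The private return per contributed unit (0.8222) is below 1, so free-riding is indeed the best response regardless of what the others do.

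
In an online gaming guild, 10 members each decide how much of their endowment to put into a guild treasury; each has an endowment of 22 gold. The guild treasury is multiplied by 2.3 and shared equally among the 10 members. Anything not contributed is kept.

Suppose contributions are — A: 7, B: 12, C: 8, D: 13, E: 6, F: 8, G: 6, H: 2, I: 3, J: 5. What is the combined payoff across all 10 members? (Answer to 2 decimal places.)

Total contributed: 7 + 12 + 8 + 13 + 6 + 8 + 6 + 2 + 3 + 5 = 70; total kept: 10 × 22 − 70 = 150.
The guild treasury pays out 2.3 × 70 = 161.00 in aggregate.
Group total = 150 + 161.00 = 311.00.

311.00 gold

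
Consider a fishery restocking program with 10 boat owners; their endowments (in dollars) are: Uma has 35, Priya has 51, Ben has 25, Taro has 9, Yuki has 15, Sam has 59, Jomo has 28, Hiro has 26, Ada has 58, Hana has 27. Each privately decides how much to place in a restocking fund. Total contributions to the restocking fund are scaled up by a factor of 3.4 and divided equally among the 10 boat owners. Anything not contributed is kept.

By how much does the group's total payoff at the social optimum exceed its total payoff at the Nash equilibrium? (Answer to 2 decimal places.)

799.20 dollars

The private return per contributed unit is 3.4/10 = 0.3400 < 1 for every player regardless of endowment, so the Nash equilibrium is zero contribution and the group total is Σ E_j = 35 + 51 + 25 + 9 + 15 + 59 + 28 + 26 + 58 + 27 = 333.
Each contributed unit returns 3.400 to the group, so the social optimum is full contribution by everyone: group total = 3.400 × 333 = 1132.20.
Efficiency loss = (3.400 − 1) × 333 = 799.20.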